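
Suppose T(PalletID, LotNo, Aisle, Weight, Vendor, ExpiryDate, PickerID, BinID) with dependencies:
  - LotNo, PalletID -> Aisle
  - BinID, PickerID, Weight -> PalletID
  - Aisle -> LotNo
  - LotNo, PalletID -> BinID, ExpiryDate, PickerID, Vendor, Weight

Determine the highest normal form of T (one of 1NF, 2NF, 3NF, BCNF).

3NF

Candidate keys: {Aisle, BinID, PickerID, Weight}, {Aisle, PalletID}, {BinID, LotNo, PickerID, Weight}, {LotNo, PalletID}. Prime attributes: {Aisle, BinID, LotNo, PalletID, PickerID, Weight}.
BinID, PickerID, Weight -> PalletID breaks BCNF: {BinID, PickerID, Weight}⁺ = {BinID, PalletID, PickerID, Weight}, so {BinID, PickerID, Weight} is not a superkey.
Its right-hand attributes {PalletID} are all prime, as are those of every other non-superkey FD — the relation is in 3NF.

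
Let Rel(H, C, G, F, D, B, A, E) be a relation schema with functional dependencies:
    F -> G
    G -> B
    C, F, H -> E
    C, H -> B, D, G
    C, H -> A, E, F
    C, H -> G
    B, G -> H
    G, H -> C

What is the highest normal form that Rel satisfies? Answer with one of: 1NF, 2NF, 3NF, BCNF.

Candidate keys: {C, H}, {F}, {G}. Prime attributes: {C, F, G, H}.
The left-hand side of every FD is a superkey, so BCNF is satisfied.

BCNF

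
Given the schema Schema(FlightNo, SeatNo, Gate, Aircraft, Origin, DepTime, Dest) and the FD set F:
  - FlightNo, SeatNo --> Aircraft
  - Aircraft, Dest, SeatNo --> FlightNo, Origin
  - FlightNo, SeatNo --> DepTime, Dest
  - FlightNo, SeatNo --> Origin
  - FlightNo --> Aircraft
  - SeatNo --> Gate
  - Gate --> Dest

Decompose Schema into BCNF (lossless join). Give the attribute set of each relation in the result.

Candidate keys of the original relation: {Aircraft, SeatNo}, {FlightNo, SeatNo}.
{Aircraft, DepTime, Dest, FlightNo, Gate, Origin, SeatNo}: {FlightNo} determines {Aircraft, FlightNo} here but is not a superkey — split on FlightNo --> Aircraft, giving {Aircraft, FlightNo} and {DepTime, Dest, FlightNo, Gate, Origin, SeatNo}.
{Aircraft, FlightNo} is in BCNF.
{DepTime, Dest, FlightNo, Gate, Origin, SeatNo}: {SeatNo} determines {Dest, Gate, SeatNo} here but is not a superkey — split on SeatNo --> Dest, Gate, giving {Dest, Gate, SeatNo} and {DepTime, FlightNo, Origin, SeatNo}.
{Dest, Gate, SeatNo}: {Gate} determines {Dest, Gate} here but is not a superkey — split on Gate --> Dest, giving {Dest, Gate} and {Gate, SeatNo}.
{Dest, Gate} is in BCNF.
{Gate, SeatNo} is in BCNF.
{DepTime, FlightNo, Origin, SeatNo} is in BCNF.

{Aircraft, FlightNo}; {DepTime, FlightNo, Origin, SeatNo}; {Dest, Gate}; {Gate, SeatNo}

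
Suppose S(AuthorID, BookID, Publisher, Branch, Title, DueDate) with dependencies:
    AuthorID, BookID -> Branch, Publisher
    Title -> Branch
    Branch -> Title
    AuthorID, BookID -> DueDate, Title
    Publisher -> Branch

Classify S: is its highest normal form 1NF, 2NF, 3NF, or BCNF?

2NF

Candidate key: {AuthorID, BookID}. Prime attributes: {AuthorID, BookID}.
Title -> Branch breaks BCNF: {Title}⁺ = {Branch, Title}, so {Title} is not a superkey.
Because {Branch} is non-prime and the left side of Title -> Branch is not a superkey, the relation is not in 3NF.
Checking every proper subset of each key, none determines a non-prime attribute — 2NF is satisfied.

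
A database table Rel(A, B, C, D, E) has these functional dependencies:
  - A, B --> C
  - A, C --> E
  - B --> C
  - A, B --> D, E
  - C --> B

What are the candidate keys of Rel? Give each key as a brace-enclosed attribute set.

Attributes never on any right-hand side: {A} — every candidate key must contain it.
{A, B}⁺ = {A, B, C, D, E} — all of the relation — so {A, B} is a candidate key.
{A, C}⁺ = {A, B, C, D, E} — all of the relation — so {A, C} is a candidate key.
Any other superkey properly contains one of these, so there are no further candidate keys.

{A, B}, {A, C}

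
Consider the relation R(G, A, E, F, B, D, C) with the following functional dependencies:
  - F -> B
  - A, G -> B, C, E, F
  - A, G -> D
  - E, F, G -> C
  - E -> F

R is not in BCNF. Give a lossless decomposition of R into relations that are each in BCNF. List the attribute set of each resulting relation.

{A, D, E, G}; {B, F}; {C, E, G}; {E, F}

Candidate key of the original relation: {A, G}.
Within {A, B, C, D, E, F, G}: {F}⁺ ∩ {A, B, C, D, E, F, G} = {B, F}, not the whole set, so F -> B violates BCNF; decompose into {B, F} and {A, C, D, E, F, G}.
{B, F} is in BCNF.
Within {A, C, D, E, F, G}: {E, F, G}⁺ ∩ {A, C, D, E, F, G} = {C, E, F, G}, not the whole set, so E, F, G -> C violates BCNF; decompose into {C, E, F, G} and {A, D, E, F, G}.
Within {C, E, F, G}: {E}⁺ ∩ {C, E, F, G} = {E, F}, not the whole set, so E -> F violates BCNF; decompose into {E, F} and {C, E, G}.
{E, F} is in BCNF.
{C, E, G} is in BCNF.
Within {A, D, E, F, G}: {E}⁺ ∩ {A, D, E, F, G} = {E, F}, not the whole set, so E -> F violates BCNF; decompose into {E, F} and {A, D, E, G}.
{E, F} is in BCNF.
{A, D, E, G} is in BCNF.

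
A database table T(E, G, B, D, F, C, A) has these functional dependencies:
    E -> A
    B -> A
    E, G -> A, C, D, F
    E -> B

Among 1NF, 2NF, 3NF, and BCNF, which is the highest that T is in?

Candidate key: {E, G}. Prime attributes: {E, G}.
E -> A: {E}⁺ = {A, B, E}, which is not all of the attributes, so the left side is not a superkey — BCNF is violated.
E -> A determines the non-prime attribute {A} from a non-superkey — 3NF is violated.
Since {E} ⊂ {E, G} and {E}⁺ ⊇ {A, B} with {A, B} non-prime, there is a partial dependency; 2NF fails.

1NF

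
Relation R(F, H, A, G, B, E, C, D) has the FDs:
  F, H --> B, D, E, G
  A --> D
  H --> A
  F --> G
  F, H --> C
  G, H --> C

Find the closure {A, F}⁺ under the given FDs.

{A, D, F, G}

Start with {A, F}.
A --> D applies; add {D} → now {A, D, F}.
F --> G applies; add {G} → now {A, D, F, G}.
No further FD applies.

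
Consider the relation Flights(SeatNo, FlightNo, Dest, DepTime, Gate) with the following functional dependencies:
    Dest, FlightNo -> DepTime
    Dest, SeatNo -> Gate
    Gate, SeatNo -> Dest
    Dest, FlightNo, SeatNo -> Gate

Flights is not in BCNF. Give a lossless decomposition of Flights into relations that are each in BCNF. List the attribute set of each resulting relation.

Candidate keys of the original relation: {Dest, FlightNo, SeatNo}, {FlightNo, Gate, SeatNo}.
In {DepTime, Dest, FlightNo, Gate, SeatNo}, {Dest, FlightNo} is not a superkey ({Dest, FlightNo}⁺ restricted to this set is {DepTime, Dest, FlightNo}), so split on Dest, FlightNo -> DepTime into {DepTime, Dest, FlightNo} and {Dest, FlightNo, Gate, SeatNo}.
{DepTime, Dest, FlightNo} is in BCNF.
In {Dest, FlightNo, Gate, SeatNo}, {Dest, SeatNo} is not a superkey ({Dest, SeatNo}⁺ restricted to this set is {Dest, Gate, SeatNo}), so split on Dest, SeatNo -> Gate into {Dest, Gate, SeatNo} and {Dest, FlightNo, SeatNo}.
{Dest, Gate, SeatNo} is in BCNF.
{Dest, FlightNo, SeatNo} is in BCNF.

{DepTime, Dest, FlightNo}; {Dest, FlightNo, SeatNo}; {Dest, Gate, SeatNo}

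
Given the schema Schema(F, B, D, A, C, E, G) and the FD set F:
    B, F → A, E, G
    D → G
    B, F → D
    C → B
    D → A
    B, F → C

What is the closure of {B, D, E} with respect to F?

{A, B, D, E, G}

Start with {B, D, E}.
D → G applies; add {G} → now {B, D, E, G}.
D → A applies; add {A} → now {A, B, D, E, G}.
No further FD applies.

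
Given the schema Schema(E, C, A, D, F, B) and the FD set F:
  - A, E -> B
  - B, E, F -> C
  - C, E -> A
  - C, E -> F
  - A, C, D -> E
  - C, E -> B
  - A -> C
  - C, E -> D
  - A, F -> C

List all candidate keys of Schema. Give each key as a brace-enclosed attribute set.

{A, D}⁺ = {A, B, C, D, E, F}, which is every attribute, so {A, D} is a candidate key.
{A, E}⁺ = {A, B, C, D, E, F}, which is every attribute, so {A, E} is a candidate key.
{C, E}⁺ = {A, B, C, D, E, F}, which is every attribute, so {C, E} is a candidate key.
{B, E, F}⁺ = {A, B, C, D, E, F}, which is every attribute, so {B, E, F} is a candidate key.
No proper subset of any of these is a key, and no other minimal superkey exists.

{A, D}, {A, E}, {B, E, F}, {C, E}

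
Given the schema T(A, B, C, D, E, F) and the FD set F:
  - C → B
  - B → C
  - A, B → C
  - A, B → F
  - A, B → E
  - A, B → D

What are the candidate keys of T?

No FD produces {A}, so it must be in every candidate key.
{A, B}⁺ = {A, B, C, D, E, F} — all of the relation — so {A, B} is a candidate key.
{A, C}⁺ = {A, B, C, D, E, F} — all of the relation — so {A, C} is a candidate key.
No proper subset of any of these is a key, and no other minimal superkey exists.

{A, B}, {A, C}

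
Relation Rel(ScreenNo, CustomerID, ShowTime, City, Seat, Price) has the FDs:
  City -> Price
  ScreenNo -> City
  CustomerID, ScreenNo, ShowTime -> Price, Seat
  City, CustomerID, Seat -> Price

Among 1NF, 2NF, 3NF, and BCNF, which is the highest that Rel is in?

Candidate key: {CustomerID, ScreenNo, ShowTime}. Prime attributes: {CustomerID, ScreenNo, ShowTime}.
For City -> Price we have {City}⁺ = {City, Price}; {City} is not a superkey, so BCNF fails.
Because {Price} is non-prime and the left side of City -> Price is not a superkey, the relation is not in 3NF.
Since {ScreenNo} ⊂ {CustomerID, ScreenNo, ShowTime} and {ScreenNo}⁺ ⊇ {City, Price} with {City, Price} non-prime, there is a partial dependency; 2NF fails.

1NF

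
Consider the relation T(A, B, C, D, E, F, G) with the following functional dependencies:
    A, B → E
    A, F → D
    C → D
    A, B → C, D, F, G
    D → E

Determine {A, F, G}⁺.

Start with {A, F, G}.
A, F → D applies; add {D} → now {A, D, F, G}.
D → E applies; add {E} → now {A, D, E, F, G}.
No further FD applies.

{A, D, E, F, G}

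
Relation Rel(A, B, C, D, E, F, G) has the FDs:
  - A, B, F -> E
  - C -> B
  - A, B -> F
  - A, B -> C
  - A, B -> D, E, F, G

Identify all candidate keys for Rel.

{A} never appears on the right of any FD, so every key must include it.
{A, B} is a candidate key since {A, B}⁺ = {A, B, C, D, E, F, G} covers every attribute.
{A, C} is a candidate key since {A, C}⁺ = {A, B, C, D, E, F, G} covers every attribute.
Any other superkey properly contains one of these, so there are no further candidate keys.

{A, B}, {A, C}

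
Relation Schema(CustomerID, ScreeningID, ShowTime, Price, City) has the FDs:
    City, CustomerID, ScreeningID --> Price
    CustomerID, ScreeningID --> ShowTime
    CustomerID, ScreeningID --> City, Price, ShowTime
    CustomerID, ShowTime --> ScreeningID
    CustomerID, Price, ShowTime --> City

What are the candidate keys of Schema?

{CustomerID, ScreeningID}, {CustomerID, ShowTime}

Attributes never on any right-hand side: {CustomerID} — every candidate key must contain it.
{CustomerID, ScreeningID} is a candidate key since {CustomerID, ScreeningID}⁺ = {City, CustomerID, Price, ScreeningID, ShowTime} covers every attribute.
{CustomerID, ShowTime} is a candidate key since {CustomerID, ShowTime}⁺ = {City, CustomerID, Price, ScreeningID, ShowTime} covers every attribute.
No proper subset of any of these is a key, and no other minimal superkey exists.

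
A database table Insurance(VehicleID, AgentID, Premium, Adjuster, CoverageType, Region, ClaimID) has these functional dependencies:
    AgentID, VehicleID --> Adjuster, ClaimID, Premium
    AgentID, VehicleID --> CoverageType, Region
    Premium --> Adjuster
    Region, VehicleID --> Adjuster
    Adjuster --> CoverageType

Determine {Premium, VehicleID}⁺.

Start with {Premium, VehicleID}.
Premium --> Adjuster applies; add {Adjuster} → now {Adjuster, Premium, VehicleID}.
Adjuster --> CoverageType applies; add {CoverageType} → now {Adjuster, CoverageType, Premium, VehicleID}.
No further FD applies.

{Adjuster, CoverageType, Premium, VehicleID}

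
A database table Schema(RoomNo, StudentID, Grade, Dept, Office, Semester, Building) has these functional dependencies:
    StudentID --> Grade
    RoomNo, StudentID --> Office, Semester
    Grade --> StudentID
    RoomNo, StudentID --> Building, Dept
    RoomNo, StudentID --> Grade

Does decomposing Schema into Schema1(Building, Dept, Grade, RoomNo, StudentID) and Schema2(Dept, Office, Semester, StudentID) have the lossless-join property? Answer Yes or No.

Schema1 ∩ Schema2 = {Dept, StudentID}; its closure under F is {Dept, Grade, StudentID}.
Neither Schema1 nor Schema2 is contained in that closure, so the decomposition is lossy.

No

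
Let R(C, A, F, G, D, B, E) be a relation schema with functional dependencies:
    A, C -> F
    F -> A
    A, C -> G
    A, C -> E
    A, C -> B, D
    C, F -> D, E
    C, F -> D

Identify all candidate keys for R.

Attributes never on any right-hand side: {C} — every candidate key must contain it.
{A, C} is a candidate key since {A, C}⁺ = {A, B, C, D, E, F, G} covers every attribute.
{C, F} is a candidate key since {C, F}⁺ = {A, B, C, D, E, F, G} covers every attribute.
These are minimal and exhaustive — every other superkey contains one of them.

{A, C}, {C, F}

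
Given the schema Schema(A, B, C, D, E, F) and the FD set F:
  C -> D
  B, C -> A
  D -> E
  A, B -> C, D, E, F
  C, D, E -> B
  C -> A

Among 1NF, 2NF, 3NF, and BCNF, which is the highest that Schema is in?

2NF

Candidate keys: {A, B}, {C}. Prime attributes: {A, B, C}.
For D -> E we have {D}⁺ = {D, E}; {D} is not a superkey, so BCNF fails.
D -> E determines the non-prime attribute {E} from a non-superkey — 3NF is violated.
Checking every proper subset of each key, none determines a non-prime attribute — 2NF is satisfied.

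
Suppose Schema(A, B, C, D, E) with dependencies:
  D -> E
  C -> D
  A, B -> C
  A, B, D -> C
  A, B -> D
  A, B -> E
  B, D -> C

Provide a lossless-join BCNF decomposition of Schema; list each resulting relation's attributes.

Candidate key of the original relation: {A, B}.
Within {A, B, C, D, E}: {D}⁺ ∩ {A, B, C, D, E} = {D, E}, not the whole set, so D -> E violates BCNF; decompose into {D, E} and {A, B, C, D}.
{D, E} has no BCNF violation.
Within {A, B, C, D}: {C}⁺ ∩ {A, B, C, D} = {C, D}, not the whole set, so C -> D violates BCNF; decompose into {C, D} and {A, B, C}.
{C, D} has no BCNF violation.
{A, B, C} has no BCNF violation.

{A, B, C}; {C, D}; {D, E}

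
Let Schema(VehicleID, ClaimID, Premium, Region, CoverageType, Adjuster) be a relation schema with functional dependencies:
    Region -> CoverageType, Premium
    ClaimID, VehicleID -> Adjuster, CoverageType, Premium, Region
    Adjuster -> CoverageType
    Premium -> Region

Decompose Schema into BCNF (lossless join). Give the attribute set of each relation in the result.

{Adjuster, ClaimID, Region, VehicleID}; {CoverageType, Premium, Region}

Candidate key of the original relation: {ClaimID, VehicleID}.
{Adjuster, ClaimID, CoverageType, Premium, Region, VehicleID}: {Region} determines {CoverageType, Premium, Region} here but is not a superkey — split on Region -> CoverageType, Premium, giving {CoverageType, Premium, Region} and {Adjuster, ClaimID, Region, VehicleID}.
{CoverageType, Premium, Region}: every determinant is a superkey — BCNF.
{Adjuster, ClaimID, Region, VehicleID}: every determinant is a superkey — BCNF.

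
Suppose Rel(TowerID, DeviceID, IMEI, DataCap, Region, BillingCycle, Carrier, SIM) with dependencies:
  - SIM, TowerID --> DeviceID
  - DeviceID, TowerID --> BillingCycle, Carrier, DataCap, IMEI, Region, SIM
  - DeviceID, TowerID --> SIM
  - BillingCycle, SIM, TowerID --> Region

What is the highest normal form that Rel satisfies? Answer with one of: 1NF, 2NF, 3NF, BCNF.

Candidate keys: {DeviceID, TowerID}, {SIM, TowerID}. Prime attributes: {DeviceID, SIM, TowerID}.
Every FD has a superkey on the left, so the relation is in BCNF.

BCNF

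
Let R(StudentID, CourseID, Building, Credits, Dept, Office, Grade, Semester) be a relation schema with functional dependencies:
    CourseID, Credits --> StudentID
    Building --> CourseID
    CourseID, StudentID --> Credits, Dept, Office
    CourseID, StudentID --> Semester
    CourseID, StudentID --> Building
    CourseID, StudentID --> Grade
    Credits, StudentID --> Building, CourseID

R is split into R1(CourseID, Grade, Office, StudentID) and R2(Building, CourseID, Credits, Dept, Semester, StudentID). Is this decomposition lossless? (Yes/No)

R1 ∩ R2 = {CourseID, StudentID}; its closure under F is {Building, CourseID, Credits, Dept, Grade, Office, Semester, StudentID}.
Since R1 ⊆ {Building, CourseID, Credits, Dept, Grade, Office, Semester, StudentID}, the intersection is a superkey of R1; the decomposition is lossless.

Yes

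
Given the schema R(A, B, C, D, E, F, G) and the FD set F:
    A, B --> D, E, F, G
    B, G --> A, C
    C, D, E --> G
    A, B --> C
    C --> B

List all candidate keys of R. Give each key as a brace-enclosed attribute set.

{A, B}⁺ = {A, B, C, D, E, F, G}, which is every attribute, so {A, B} is a candidate key.
{A, C}⁺ = {A, B, C, D, E, F, G}, which is every attribute, so {A, C} is a candidate key.
{B, G}⁺ = {A, B, C, D, E, F, G}, which is every attribute, so {B, G} is a candidate key.
{C, G}⁺ = {A, B, C, D, E, F, G}, which is every attribute, so {C, G} is a candidate key.
{C, D, E}⁺ = {A, B, C, D, E, F, G}, which is every attribute, so {C, D, E} is a candidate key.
Any other superkey properly contains one of these, so there are no further candidate keys.

{A, B}, {A, C}, {B, G}, {C, D, E}, {C, G}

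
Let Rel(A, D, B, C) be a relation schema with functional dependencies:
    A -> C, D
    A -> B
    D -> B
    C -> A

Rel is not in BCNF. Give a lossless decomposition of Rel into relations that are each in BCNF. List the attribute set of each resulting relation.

{A, C, D}; {B, D}

Candidate keys of the original relation: {A}, {C}.
Within {A, B, C, D}: {D}⁺ ∩ {A, B, C, D} = {B, D}, not the whole set, so D -> B violates BCNF; decompose into {B, D} and {A, C, D}.
{B, D}: every determinant is a superkey — BCNF.
{A, C, D}: every determinant is a superkey — BCNF.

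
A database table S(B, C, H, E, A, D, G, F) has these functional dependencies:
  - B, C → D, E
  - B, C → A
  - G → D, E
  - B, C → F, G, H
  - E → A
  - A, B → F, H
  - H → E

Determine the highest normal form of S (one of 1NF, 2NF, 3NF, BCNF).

Candidate key: {B, C}. Prime attributes: {B, C}.
G → D, E: {G}⁺ = {A, D, E, G}, which is not all of the attributes, so the left side is not a superkey — BCNF is violated.
Because {D, E} are non-prime and the left side of G → D, E is not a superkey, the relation is not in 3NF.
No non-prime attribute depends on a proper subset of any candidate key, so 2NF holds.

2NF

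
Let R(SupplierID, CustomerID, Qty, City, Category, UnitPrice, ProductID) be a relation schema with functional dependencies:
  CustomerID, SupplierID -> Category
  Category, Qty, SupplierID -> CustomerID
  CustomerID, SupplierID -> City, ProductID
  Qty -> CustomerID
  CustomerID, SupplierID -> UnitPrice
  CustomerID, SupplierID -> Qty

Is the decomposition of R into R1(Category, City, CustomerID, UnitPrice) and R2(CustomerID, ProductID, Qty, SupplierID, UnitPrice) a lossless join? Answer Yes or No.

No

The shared attributes are {CustomerID, UnitPrice} and {CustomerID, UnitPrice}⁺ = {CustomerID, UnitPrice}.
Neither R1 nor R2 is contained in that closure, so the decomposition is lossy.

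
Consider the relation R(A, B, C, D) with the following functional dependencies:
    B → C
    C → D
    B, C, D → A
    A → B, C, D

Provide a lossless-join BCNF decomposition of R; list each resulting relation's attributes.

{A, B, C}; {C, D}

Candidate keys of the original relation: {A}, {B}.
In {A, B, C, D}, {C} is not a superkey ({C}⁺ restricted to this set is {C, D}), so split on C → D into {C, D} and {A, B, C}.
{C, D}: every determinant is a superkey — BCNF.
{A, B, C}: every determinant is a superkey — BCNF.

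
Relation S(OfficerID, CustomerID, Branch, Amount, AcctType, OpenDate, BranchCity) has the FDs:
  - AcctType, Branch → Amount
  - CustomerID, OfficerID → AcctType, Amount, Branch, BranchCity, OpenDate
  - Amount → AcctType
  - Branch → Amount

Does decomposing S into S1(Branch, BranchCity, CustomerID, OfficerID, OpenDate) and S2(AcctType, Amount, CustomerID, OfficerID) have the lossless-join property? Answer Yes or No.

The shared attributes are {CustomerID, OfficerID} and {CustomerID, OfficerID}⁺ = {AcctType, Amount, Branch, BranchCity, CustomerID, OfficerID, OpenDate}.
S1 is contained in that closure, so S1 ∩ S2 → S1 holds and the join is lossless.

Yes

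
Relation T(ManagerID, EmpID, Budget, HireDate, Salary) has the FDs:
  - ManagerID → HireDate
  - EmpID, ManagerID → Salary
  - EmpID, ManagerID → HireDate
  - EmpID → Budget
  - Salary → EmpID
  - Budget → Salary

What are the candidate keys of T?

{ManagerID} never appears on the right of any FD, so every key must include it.
{Budget, ManagerID}⁺ = {Budget, EmpID, HireDate, ManagerID, Salary}, which is every attribute, so {Budget, ManagerID} is a candidate key.
{EmpID, ManagerID}⁺ = {Budget, EmpID, HireDate, ManagerID, Salary}, which is every attribute, so {EmpID, ManagerID} is a candidate key.
{ManagerID, Salary}⁺ = {Budget, EmpID, HireDate, ManagerID, Salary}, which is every attribute, so {ManagerID, Salary} is a candidate key.
Any other superkey properly contains one of these, so there are no further candidate keys.

{Budget, ManagerID}, {EmpID, ManagerID}, {ManagerID, Salary}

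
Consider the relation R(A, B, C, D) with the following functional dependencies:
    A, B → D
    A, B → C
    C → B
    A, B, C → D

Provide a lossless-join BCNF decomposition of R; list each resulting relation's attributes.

Candidate keys of the original relation: {A, B}, {A, C}.
{A, B, C, D}: {C} determines {B, C} here but is not a superkey — split on C → B, giving {B, C} and {A, C, D}.
{B, C} is in BCNF.
{A, C, D} is in BCNF.

{A, C, D}; {B, C}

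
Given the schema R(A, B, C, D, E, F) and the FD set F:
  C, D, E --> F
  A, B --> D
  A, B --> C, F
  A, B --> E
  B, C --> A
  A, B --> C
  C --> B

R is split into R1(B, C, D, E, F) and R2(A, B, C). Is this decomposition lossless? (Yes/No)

Yes

Common attributes: {B, C}; their closure is {A, B, C, D, E, F}.
This includes all of R1, so the common attributes are a superkey of R1 — the join is lossless.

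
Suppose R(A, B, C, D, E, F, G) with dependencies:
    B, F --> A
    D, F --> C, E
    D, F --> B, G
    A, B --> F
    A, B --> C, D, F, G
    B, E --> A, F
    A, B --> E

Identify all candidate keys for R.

{A, B} is a candidate key since {A, B}⁺ = {A, B, C, D, E, F, G} covers every attribute.
{B, E} is a candidate key since {B, E}⁺ = {A, B, C, D, E, F, G} covers every attribute.
{B, F} is a candidate key since {B, F}⁺ = {A, B, C, D, E, F, G} covers every attribute.
{D, F} is a candidate key since {D, F}⁺ = {A, B, C, D, E, F, G} covers every attribute.
Any other superkey properly contains one of these, so there are no further candidate keys.

{A, B}, {B, E}, {B, F}, {D, F}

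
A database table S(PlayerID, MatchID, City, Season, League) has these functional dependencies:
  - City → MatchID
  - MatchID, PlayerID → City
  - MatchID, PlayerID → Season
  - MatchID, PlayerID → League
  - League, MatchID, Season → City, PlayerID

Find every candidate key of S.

Closure of {City, PlayerID} is {City, League, MatchID, PlayerID, Season}, the whole schema; {City, PlayerID} is a candidate key.
Closure of {MatchID, PlayerID} is {City, League, MatchID, PlayerID, Season}, the whole schema; {MatchID, PlayerID} is a candidate key.
Closure of {City, League, Season} is {City, League, MatchID, PlayerID, Season}, the whole schema; {City, League, Season} is a candidate key.
Closure of {League, MatchID, Season} is {City, League, MatchID, PlayerID, Season}, the whole schema; {League, MatchID, Season} is a candidate key.
No proper subset of any of these is a key, and no other minimal superkey exists.

{City, League, Season}, {City, PlayerID}, {League, MatchID, Season}, {MatchID, PlayerID}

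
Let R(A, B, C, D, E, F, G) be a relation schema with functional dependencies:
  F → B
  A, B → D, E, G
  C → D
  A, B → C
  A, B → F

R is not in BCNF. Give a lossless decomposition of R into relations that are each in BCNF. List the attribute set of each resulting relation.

{A, C, E, F, G}; {B, F}; {C, D}

Candidate keys of the original relation: {A, B}, {A, F}.
{A, B, C, D, E, F, G}: {F} determines {B, F} here but is not a superkey — split on F → B, giving {B, F} and {A, C, D, E, F, G}.
{B, F} has no BCNF violation.
{A, C, D, E, F, G}: {C} determines {C, D} here but is not a superkey — split on C → D, giving {C, D} and {A, C, E, F, G}.
{C, D} has no BCNF violation.
{A, C, E, F, G} has no BCNF violation.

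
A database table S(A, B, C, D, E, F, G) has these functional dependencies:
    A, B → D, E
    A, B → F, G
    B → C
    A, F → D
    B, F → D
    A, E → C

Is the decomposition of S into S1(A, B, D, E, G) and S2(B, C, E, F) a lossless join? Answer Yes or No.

Common attributes: {B, E}; their closure is {B, C, E}.
The closure covers neither S1 nor S2 entirely; the join is not lossless.

No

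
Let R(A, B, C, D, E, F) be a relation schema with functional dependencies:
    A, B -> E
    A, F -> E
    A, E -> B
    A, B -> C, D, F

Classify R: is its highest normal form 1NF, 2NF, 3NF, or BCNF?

Candidate keys: {A, B}, {A, E}, {A, F}. Prime attributes: {A, B, E, F}.
The left-hand side of every FD is a superkey, so BCNF is satisfied.

BCNF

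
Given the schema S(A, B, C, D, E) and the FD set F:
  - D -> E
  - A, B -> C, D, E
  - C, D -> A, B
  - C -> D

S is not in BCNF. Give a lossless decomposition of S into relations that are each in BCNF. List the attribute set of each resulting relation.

{A, B, C, D}; {D, E}

Candidate keys of the original relation: {A, B}, {C}.
{A, B, C, D, E}: {D} determines {D, E} here but is not a superkey — split on D -> E, giving {D, E} and {A, B, C, D}.
{D, E}: every determinant is a superkey — BCNF.
{A, B, C, D}: every determinant is a superkey — BCNF.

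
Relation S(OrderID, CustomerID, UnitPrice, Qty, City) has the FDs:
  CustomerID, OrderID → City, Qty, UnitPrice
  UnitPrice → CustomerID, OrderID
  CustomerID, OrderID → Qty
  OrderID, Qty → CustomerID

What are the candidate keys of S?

{UnitPrice}⁺ = {City, CustomerID, OrderID, Qty, UnitPrice}, which is every attribute, so {UnitPrice} is a candidate key.
{CustomerID, OrderID}⁺ = {City, CustomerID, OrderID, Qty, UnitPrice}, which is every attribute, so {CustomerID, OrderID} is a candidate key.
{OrderID, Qty}⁺ = {City, CustomerID, OrderID, Qty, UnitPrice}, which is every attribute, so {OrderID, Qty} is a candidate key.
Any other superkey properly contains one of these, so there are no further candidate keys.

{CustomerID, OrderID}, {OrderID, Qty}, {UnitPrice}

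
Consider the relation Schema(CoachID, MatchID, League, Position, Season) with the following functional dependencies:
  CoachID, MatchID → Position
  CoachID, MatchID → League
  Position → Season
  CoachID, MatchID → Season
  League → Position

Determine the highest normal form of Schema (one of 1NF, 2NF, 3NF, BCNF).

Candidate key: {CoachID, MatchID}. Prime attributes: {CoachID, MatchID}.
Position → Season: {Position}⁺ = {Position, Season}, which is not all of the attributes, so the left side is not a superkey — BCNF is violated.
Position → Season determines the non-prime attribute {Season} from a non-superkey — 3NF is violated.
No non-prime attribute depends on a proper subset of any candidate key, so 2NF holds.

2NF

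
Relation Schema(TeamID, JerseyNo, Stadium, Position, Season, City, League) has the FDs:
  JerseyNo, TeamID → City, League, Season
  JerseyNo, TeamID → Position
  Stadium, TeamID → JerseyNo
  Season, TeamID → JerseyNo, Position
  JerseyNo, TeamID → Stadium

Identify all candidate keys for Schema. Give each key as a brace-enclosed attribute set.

{JerseyNo, TeamID}, {Season, TeamID}, {Stadium, TeamID}

Attributes never on any right-hand side: {TeamID} — every candidate key must contain it.
{JerseyNo, TeamID}⁺ = {City, JerseyNo, League, Position, Season, Stadium, TeamID}, which is every attribute, so {JerseyNo, TeamID} is a candidate key.
{Season, TeamID}⁺ = {City, JerseyNo, League, Position, Season, Stadium, TeamID}, which is every attribute, so {Season, TeamID} is a candidate key.
{Stadium, TeamID}⁺ = {City, JerseyNo, League, Position, Season, Stadium, TeamID}, which is every attribute, so {Stadium, TeamID} is a candidate key.
Any other superkey properly contains one of these, so there are no further candidate keys.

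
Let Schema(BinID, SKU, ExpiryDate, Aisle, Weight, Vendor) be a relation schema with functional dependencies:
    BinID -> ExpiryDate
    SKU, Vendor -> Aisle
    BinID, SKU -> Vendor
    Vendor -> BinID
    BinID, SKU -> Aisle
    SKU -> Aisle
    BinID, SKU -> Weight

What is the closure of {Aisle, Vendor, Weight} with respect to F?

Start with {Aisle, Vendor, Weight}.
Vendor -> BinID applies; add {BinID} → now {Aisle, BinID, Vendor, Weight}.
BinID -> ExpiryDate applies; add {ExpiryDate} → now {Aisle, BinID, ExpiryDate, Vendor, Weight}.
No further FD applies.

{Aisle, BinID, ExpiryDate, Vendor, Weight}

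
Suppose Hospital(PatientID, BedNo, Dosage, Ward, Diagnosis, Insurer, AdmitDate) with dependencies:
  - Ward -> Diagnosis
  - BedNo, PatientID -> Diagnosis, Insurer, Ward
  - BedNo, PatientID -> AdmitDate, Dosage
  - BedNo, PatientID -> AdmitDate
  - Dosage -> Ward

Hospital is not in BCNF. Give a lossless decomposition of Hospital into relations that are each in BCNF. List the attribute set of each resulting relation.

Candidate key of the original relation: {BedNo, PatientID}.
In {AdmitDate, BedNo, Diagnosis, Dosage, Insurer, PatientID, Ward}, {Ward} is not a superkey ({Ward}⁺ restricted to this set is {Diagnosis, Ward}), so split on Ward -> Diagnosis into {Diagnosis, Ward} and {AdmitDate, BedNo, Dosage, Insurer, PatientID, Ward}.
{Diagnosis, Ward}: every determinant is a superkey — BCNF.
In {AdmitDate, BedNo, Dosage, Insurer, PatientID, Ward}, {Dosage} is not a superkey ({Dosage}⁺ restricted to this set is {Dosage, Ward}), so split on Dosage -> Ward into {Dosage, Ward} and {AdmitDate, BedNo, Dosage, Insurer, PatientID}.
{Dosage, Ward}: every determinant is a superkey — BCNF.
{AdmitDate, BedNo, Dosage, Insurer, PatientID}: every determinant is a superkey — BCNF.

{AdmitDate, BedNo, Dosage, Insurer, PatientID}; {Diagnosis, Ward}; {Dosage, Ward}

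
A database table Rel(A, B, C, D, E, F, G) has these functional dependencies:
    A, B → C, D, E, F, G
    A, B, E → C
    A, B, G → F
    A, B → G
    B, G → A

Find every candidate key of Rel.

{A, B}, {B, G}

No FD produces {B}, so it must be in every candidate key.
{A, B}⁺ = {A, B, C, D, E, F, G} — all of the relation — so {A, B} is a candidate key.
{B, G}⁺ = {A, B, C, D, E, F, G} — all of the relation — so {B, G} is a candidate key.
These are minimal and exhaustive — every other superkey contains one of them.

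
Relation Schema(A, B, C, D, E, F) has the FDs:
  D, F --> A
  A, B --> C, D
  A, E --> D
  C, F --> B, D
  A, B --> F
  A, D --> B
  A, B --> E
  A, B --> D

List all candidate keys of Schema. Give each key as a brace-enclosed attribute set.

{A, B} is a candidate key since {A, B}⁺ = {A, B, C, D, E, F} covers every attribute.
{A, D} is a candidate key since {A, D}⁺ = {A, B, C, D, E, F} covers every attribute.
{A, E} is a candidate key since {A, E}⁺ = {A, B, C, D, E, F} covers every attribute.
{C, F} is a candidate key since {C, F}⁺ = {A, B, C, D, E, F} covers every attribute.
{D, F} is a candidate key since {D, F}⁺ = {A, B, C, D, E, F} covers every attribute.
Any other superkey properly contains one of these, so there are no further candidate keys.

{A, B}, {A, D}, {A, E}, {C, F}, {D, F}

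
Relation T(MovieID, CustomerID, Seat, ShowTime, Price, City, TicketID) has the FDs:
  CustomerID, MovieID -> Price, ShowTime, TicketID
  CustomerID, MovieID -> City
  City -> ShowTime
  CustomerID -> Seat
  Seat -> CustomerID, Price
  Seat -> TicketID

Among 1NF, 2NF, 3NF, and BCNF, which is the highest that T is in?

1NF

Candidate keys: {CustomerID, MovieID}, {MovieID, Seat}. Prime attributes: {CustomerID, MovieID, Seat}.
City -> ShowTime breaks BCNF: {City}⁺ = {City, ShowTime}, so {City} is not a superkey.
Because {ShowTime} is non-prime and the left side of City -> ShowTime is not a superkey, the relation is not in 3NF.
Since {CustomerID} ⊂ {CustomerID, MovieID} and {CustomerID}⁺ ⊇ {Price, TicketID} with {Price, TicketID} non-prime, there is a partial dependency; 2NF fails.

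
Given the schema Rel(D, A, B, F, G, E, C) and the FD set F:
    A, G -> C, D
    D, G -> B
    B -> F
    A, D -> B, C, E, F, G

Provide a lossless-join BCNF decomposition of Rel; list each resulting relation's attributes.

{A, C, D, E, G}; {B, D, G}; {B, F}

Candidate keys of the original relation: {A, D}, {A, G}.
Within {A, B, C, D, E, F, G}: {D, G}⁺ ∩ {A, B, C, D, E, F, G} = {B, D, F, G}, not the whole set, so D, G -> B, F violates BCNF; decompose into {B, D, F, G} and {A, C, D, E, G}.
Within {B, D, F, G}: {B}⁺ ∩ {B, D, F, G} = {B, F}, not the whole set, so B -> F violates BCNF; decompose into {B, F} and {B, D, G}.
{B, F}: every determinant is a superkey — BCNF.
{B, D, G}: every determinant is a superkey — BCNF.
{A, C, D, E, G}: every determinant is a superkey — BCNF.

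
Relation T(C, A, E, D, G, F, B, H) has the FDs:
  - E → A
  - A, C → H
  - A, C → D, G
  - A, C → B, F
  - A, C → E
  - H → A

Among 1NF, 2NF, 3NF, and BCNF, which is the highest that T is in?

Candidate keys: {A, C}, {C, E}, {C, H}. Prime attributes: {A, C, E, H}.
For E → A we have {E}⁺ = {A, E}; {E} is not a superkey, so BCNF fails.
But every attribute on its right side ({A}) is prime, and the same holds for every other non-superkey FD, so 3NF still holds.

3NF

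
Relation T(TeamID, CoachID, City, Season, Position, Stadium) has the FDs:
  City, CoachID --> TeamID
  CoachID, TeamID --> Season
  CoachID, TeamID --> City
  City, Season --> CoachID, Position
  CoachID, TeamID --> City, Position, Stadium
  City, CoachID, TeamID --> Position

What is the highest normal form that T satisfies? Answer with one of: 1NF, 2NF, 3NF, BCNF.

BCNF

Candidate keys: {City, CoachID}, {City, Season}, {CoachID, TeamID}. Prime attributes: {City, CoachID, Season, TeamID}.
Every FD has a superkey on the left, so the relation is in BCNF.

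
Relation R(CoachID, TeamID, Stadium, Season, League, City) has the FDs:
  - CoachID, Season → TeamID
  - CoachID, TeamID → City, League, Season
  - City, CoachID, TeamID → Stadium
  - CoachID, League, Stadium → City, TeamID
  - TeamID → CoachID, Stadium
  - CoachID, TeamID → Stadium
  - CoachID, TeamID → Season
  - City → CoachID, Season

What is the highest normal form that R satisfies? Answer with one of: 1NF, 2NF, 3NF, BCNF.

Candidate keys: {City}, {CoachID, League, Stadium}, {CoachID, Season}, {TeamID}. Prime attributes: {City, CoachID, League, Season, Stadium, TeamID}.
Each dependency's left side is a superkey — BCNF holds.

BCNF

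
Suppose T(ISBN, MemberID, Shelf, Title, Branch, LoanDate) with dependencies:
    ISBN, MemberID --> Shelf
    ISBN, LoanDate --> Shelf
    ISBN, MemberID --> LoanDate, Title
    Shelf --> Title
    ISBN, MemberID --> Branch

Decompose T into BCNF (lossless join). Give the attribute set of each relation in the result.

{Branch, ISBN, LoanDate, MemberID}; {ISBN, LoanDate, Shelf}; {Shelf, Title}

Candidate key of the original relation: {ISBN, MemberID}.
Within {Branch, ISBN, LoanDate, MemberID, Shelf, Title}: {ISBN, LoanDate}⁺ ∩ {Branch, ISBN, LoanDate, MemberID, Shelf, Title} = {ISBN, LoanDate, Shelf, Title}, not the whole set, so ISBN, LoanDate --> Shelf, Title violates BCNF; decompose into {ISBN, LoanDate, Shelf, Title} and {Branch, ISBN, LoanDate, MemberID}.
Within {ISBN, LoanDate, Shelf, Title}: {Shelf}⁺ ∩ {ISBN, LoanDate, Shelf, Title} = {Shelf, Title}, not the whole set, so Shelf --> Title violates BCNF; decompose into {Shelf, Title} and {ISBN, LoanDate, Shelf}.
{Shelf, Title} is in BCNF.
{ISBN, LoanDate, Shelf} is in BCNF.
{Branch, ISBN, LoanDate, MemberID} is in BCNF.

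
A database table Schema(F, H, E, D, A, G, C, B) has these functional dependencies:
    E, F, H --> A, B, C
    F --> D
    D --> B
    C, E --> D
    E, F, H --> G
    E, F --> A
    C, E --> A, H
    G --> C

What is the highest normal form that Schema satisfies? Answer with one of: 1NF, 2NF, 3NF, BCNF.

Candidate keys: {C, E, F}, {E, F, G}, {E, F, H}. Prime attributes: {C, E, F, G, H}.
F --> D breaks BCNF: {F}⁺ = {B, D, F}, so {F} is not a superkey.
Because {D} is non-prime and the left side of F --> D is not a superkey, the relation is not in 3NF.
{F} is a proper subset of the key {C, E, F}, and {F}⁺ contains the non-prime attributes {B, D} — a partial dependency, so 2NF is violated.

1NF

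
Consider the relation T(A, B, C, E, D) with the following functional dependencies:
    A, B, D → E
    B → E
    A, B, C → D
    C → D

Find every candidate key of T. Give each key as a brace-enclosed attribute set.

{A, B, C}

Attributes never on any right-hand side: {A, B, C} — every candidate key must contain all of them.
{A, B, C}⁺ = {A, B, C, D, E} — all of the relation — so {A, B, C} is a candidate key.
No smaller or unrelated set reaches every attribute, so there are no other keys.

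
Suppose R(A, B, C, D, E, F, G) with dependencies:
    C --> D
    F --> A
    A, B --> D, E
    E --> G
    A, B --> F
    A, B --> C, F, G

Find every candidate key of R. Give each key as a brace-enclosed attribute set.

{B} never appears on the right of any FD, so every key must include it.
{A, B} is a candidate key since {A, B}⁺ = {A, B, C, D, E, F, G} covers every attribute.
{B, F} is a candidate key since {B, F}⁺ = {A, B, C, D, E, F, G} covers every attribute.
No proper subset of any of these is a key, and no other minimal superkey exists.

{A, B}, {B, F}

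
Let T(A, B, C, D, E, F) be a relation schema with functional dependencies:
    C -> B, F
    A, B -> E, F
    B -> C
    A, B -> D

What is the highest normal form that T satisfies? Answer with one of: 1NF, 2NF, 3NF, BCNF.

1NF

Candidate keys: {A, B}, {A, C}. Prime attributes: {A, B, C}.
C -> B, F breaks BCNF: {C}⁺ = {B, C, F}, so {C} is not a superkey.
C -> B, F determines the non-prime attribute {F} from a non-superkey — 3NF is violated.
The proper key subset {B} of {A, B} determines non-prime {F}, so the relation is not even in 2NF.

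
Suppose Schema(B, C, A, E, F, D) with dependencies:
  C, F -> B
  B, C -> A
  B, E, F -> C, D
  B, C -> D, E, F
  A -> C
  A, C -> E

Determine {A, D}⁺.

Start with {A, D}.
A -> C applies; add {C} → now {A, C, D}.
A, C -> E applies; add {E} → now {A, C, D, E}.
No further FD applies.

{A, C, D, E}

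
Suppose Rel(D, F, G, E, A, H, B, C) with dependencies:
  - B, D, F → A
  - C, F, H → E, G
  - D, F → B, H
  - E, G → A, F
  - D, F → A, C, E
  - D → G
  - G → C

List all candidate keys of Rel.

{D, E}, {D, F}

No FD produces {D}, so it must be in every candidate key.
{D, E}⁺ = {A, B, C, D, E, F, G, H}, which is every attribute, so {D, E} is a candidate key.
{D, F}⁺ = {A, B, C, D, E, F, G, H}, which is every attribute, so {D, F} is a candidate key.
Any other superkey properly contains one of these, so there are no further candidate keys.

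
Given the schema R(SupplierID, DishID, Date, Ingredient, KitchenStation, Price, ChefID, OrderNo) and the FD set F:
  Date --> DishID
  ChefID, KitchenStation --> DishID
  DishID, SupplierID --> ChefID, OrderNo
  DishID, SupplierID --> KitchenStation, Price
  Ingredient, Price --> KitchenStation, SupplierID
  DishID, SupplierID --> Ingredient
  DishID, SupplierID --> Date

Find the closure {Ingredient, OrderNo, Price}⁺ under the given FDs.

{Ingredient, KitchenStation, OrderNo, Price, SupplierID}

Start with {Ingredient, OrderNo, Price}.
Ingredient, Price --> KitchenStation, SupplierID applies; add {KitchenStation, SupplierID} → now {Ingredient, KitchenStation, OrderNo, Price, SupplierID}.
No further FD applies.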